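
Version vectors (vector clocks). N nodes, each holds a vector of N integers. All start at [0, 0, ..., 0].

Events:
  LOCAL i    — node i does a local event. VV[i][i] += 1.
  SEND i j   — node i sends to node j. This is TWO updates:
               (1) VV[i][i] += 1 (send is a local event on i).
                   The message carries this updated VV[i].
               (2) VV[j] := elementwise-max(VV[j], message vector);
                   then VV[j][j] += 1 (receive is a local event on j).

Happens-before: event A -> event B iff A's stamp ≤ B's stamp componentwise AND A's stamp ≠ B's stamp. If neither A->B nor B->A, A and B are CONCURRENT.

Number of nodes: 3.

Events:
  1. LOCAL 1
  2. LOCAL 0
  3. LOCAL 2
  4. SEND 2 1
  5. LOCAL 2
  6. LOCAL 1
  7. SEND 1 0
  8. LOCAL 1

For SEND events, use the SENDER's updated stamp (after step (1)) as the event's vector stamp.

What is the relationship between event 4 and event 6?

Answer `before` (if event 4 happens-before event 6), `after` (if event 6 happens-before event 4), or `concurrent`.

Answer: before

Derivation:
Initial: VV[0]=[0, 0, 0]
Initial: VV[1]=[0, 0, 0]
Initial: VV[2]=[0, 0, 0]
Event 1: LOCAL 1: VV[1][1]++ -> VV[1]=[0, 1, 0]
Event 2: LOCAL 0: VV[0][0]++ -> VV[0]=[1, 0, 0]
Event 3: LOCAL 2: VV[2][2]++ -> VV[2]=[0, 0, 1]
Event 4: SEND 2->1: VV[2][2]++ -> VV[2]=[0, 0, 2], msg_vec=[0, 0, 2]; VV[1]=max(VV[1],msg_vec) then VV[1][1]++ -> VV[1]=[0, 2, 2]
Event 5: LOCAL 2: VV[2][2]++ -> VV[2]=[0, 0, 3]
Event 6: LOCAL 1: VV[1][1]++ -> VV[1]=[0, 3, 2]
Event 7: SEND 1->0: VV[1][1]++ -> VV[1]=[0, 4, 2], msg_vec=[0, 4, 2]; VV[0]=max(VV[0],msg_vec) then VV[0][0]++ -> VV[0]=[2, 4, 2]
Event 8: LOCAL 1: VV[1][1]++ -> VV[1]=[0, 5, 2]
Event 4 stamp: [0, 0, 2]
Event 6 stamp: [0, 3, 2]
[0, 0, 2] <= [0, 3, 2]? True
[0, 3, 2] <= [0, 0, 2]? False
Relation: before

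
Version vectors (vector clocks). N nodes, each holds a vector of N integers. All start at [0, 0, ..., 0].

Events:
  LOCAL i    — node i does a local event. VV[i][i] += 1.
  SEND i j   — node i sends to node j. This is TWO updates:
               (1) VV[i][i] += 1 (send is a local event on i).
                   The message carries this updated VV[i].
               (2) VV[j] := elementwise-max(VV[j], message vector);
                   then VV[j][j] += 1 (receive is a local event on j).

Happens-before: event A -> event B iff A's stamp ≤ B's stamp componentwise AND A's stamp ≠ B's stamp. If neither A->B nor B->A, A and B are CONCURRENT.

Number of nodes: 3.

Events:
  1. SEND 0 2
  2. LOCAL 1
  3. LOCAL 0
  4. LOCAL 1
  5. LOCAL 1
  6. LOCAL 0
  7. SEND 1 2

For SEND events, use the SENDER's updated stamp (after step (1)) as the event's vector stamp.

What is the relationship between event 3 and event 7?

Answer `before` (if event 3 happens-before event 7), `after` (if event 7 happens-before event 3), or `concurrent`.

Initial: VV[0]=[0, 0, 0]
Initial: VV[1]=[0, 0, 0]
Initial: VV[2]=[0, 0, 0]
Event 1: SEND 0->2: VV[0][0]++ -> VV[0]=[1, 0, 0], msg_vec=[1, 0, 0]; VV[2]=max(VV[2],msg_vec) then VV[2][2]++ -> VV[2]=[1, 0, 1]
Event 2: LOCAL 1: VV[1][1]++ -> VV[1]=[0, 1, 0]
Event 3: LOCAL 0: VV[0][0]++ -> VV[0]=[2, 0, 0]
Event 4: LOCAL 1: VV[1][1]++ -> VV[1]=[0, 2, 0]
Event 5: LOCAL 1: VV[1][1]++ -> VV[1]=[0, 3, 0]
Event 6: LOCAL 0: VV[0][0]++ -> VV[0]=[3, 0, 0]
Event 7: SEND 1->2: VV[1][1]++ -> VV[1]=[0, 4, 0], msg_vec=[0, 4, 0]; VV[2]=max(VV[2],msg_vec) then VV[2][2]++ -> VV[2]=[1, 4, 2]
Event 3 stamp: [2, 0, 0]
Event 7 stamp: [0, 4, 0]
[2, 0, 0] <= [0, 4, 0]? False
[0, 4, 0] <= [2, 0, 0]? False
Relation: concurrent

Answer: concurrent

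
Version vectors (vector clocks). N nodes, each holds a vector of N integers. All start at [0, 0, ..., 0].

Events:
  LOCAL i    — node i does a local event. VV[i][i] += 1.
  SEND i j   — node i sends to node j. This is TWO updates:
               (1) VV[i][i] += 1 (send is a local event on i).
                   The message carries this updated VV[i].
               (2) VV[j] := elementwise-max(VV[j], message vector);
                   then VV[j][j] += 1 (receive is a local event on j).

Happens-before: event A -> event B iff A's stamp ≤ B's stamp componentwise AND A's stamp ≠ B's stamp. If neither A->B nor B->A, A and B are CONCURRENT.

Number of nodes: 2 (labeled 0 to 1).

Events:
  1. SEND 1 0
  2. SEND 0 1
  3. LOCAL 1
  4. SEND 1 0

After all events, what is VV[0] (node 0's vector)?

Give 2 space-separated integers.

Answer: 3 4

Derivation:
Initial: VV[0]=[0, 0]
Initial: VV[1]=[0, 0]
Event 1: SEND 1->0: VV[1][1]++ -> VV[1]=[0, 1], msg_vec=[0, 1]; VV[0]=max(VV[0],msg_vec) then VV[0][0]++ -> VV[0]=[1, 1]
Event 2: SEND 0->1: VV[0][0]++ -> VV[0]=[2, 1], msg_vec=[2, 1]; VV[1]=max(VV[1],msg_vec) then VV[1][1]++ -> VV[1]=[2, 2]
Event 3: LOCAL 1: VV[1][1]++ -> VV[1]=[2, 3]
Event 4: SEND 1->0: VV[1][1]++ -> VV[1]=[2, 4], msg_vec=[2, 4]; VV[0]=max(VV[0],msg_vec) then VV[0][0]++ -> VV[0]=[3, 4]
Final vectors: VV[0]=[3, 4]; VV[1]=[2, 4]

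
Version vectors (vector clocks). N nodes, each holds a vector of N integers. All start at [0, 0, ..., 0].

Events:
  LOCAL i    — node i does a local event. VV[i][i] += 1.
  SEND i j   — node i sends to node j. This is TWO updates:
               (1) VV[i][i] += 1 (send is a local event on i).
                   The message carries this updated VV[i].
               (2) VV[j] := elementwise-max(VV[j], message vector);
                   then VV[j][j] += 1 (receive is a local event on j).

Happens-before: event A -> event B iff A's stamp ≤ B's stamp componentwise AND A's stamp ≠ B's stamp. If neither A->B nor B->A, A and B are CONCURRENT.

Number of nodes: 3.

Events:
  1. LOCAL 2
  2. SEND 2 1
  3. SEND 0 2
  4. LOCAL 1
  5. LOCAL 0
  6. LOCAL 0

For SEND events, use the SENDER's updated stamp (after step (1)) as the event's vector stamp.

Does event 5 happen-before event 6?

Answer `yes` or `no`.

Initial: VV[0]=[0, 0, 0]
Initial: VV[1]=[0, 0, 0]
Initial: VV[2]=[0, 0, 0]
Event 1: LOCAL 2: VV[2][2]++ -> VV[2]=[0, 0, 1]
Event 2: SEND 2->1: VV[2][2]++ -> VV[2]=[0, 0, 2], msg_vec=[0, 0, 2]; VV[1]=max(VV[1],msg_vec) then VV[1][1]++ -> VV[1]=[0, 1, 2]
Event 3: SEND 0->2: VV[0][0]++ -> VV[0]=[1, 0, 0], msg_vec=[1, 0, 0]; VV[2]=max(VV[2],msg_vec) then VV[2][2]++ -> VV[2]=[1, 0, 3]
Event 4: LOCAL 1: VV[1][1]++ -> VV[1]=[0, 2, 2]
Event 5: LOCAL 0: VV[0][0]++ -> VV[0]=[2, 0, 0]
Event 6: LOCAL 0: VV[0][0]++ -> VV[0]=[3, 0, 0]
Event 5 stamp: [2, 0, 0]
Event 6 stamp: [3, 0, 0]
[2, 0, 0] <= [3, 0, 0]? True. Equal? False. Happens-before: True

Answer: yes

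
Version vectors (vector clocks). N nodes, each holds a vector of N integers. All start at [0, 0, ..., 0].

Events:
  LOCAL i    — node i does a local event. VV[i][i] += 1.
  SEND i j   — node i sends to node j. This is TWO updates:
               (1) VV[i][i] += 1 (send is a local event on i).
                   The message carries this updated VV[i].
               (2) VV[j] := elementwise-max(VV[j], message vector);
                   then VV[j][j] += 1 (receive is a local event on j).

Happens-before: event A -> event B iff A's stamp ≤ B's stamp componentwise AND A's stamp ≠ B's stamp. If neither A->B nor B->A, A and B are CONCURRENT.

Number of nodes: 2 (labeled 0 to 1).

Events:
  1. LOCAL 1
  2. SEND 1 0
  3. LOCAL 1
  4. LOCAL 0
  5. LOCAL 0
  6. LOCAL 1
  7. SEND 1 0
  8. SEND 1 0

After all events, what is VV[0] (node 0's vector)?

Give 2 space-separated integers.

Answer: 5 6

Derivation:
Initial: VV[0]=[0, 0]
Initial: VV[1]=[0, 0]
Event 1: LOCAL 1: VV[1][1]++ -> VV[1]=[0, 1]
Event 2: SEND 1->0: VV[1][1]++ -> VV[1]=[0, 2], msg_vec=[0, 2]; VV[0]=max(VV[0],msg_vec) then VV[0][0]++ -> VV[0]=[1, 2]
Event 3: LOCAL 1: VV[1][1]++ -> VV[1]=[0, 3]
Event 4: LOCAL 0: VV[0][0]++ -> VV[0]=[2, 2]
Event 5: LOCAL 0: VV[0][0]++ -> VV[0]=[3, 2]
Event 6: LOCAL 1: VV[1][1]++ -> VV[1]=[0, 4]
Event 7: SEND 1->0: VV[1][1]++ -> VV[1]=[0, 5], msg_vec=[0, 5]; VV[0]=max(VV[0],msg_vec) then VV[0][0]++ -> VV[0]=[4, 5]
Event 8: SEND 1->0: VV[1][1]++ -> VV[1]=[0, 6], msg_vec=[0, 6]; VV[0]=max(VV[0],msg_vec) then VV[0][0]++ -> VV[0]=[5, 6]
Final vectors: VV[0]=[5, 6]; VV[1]=[0, 6]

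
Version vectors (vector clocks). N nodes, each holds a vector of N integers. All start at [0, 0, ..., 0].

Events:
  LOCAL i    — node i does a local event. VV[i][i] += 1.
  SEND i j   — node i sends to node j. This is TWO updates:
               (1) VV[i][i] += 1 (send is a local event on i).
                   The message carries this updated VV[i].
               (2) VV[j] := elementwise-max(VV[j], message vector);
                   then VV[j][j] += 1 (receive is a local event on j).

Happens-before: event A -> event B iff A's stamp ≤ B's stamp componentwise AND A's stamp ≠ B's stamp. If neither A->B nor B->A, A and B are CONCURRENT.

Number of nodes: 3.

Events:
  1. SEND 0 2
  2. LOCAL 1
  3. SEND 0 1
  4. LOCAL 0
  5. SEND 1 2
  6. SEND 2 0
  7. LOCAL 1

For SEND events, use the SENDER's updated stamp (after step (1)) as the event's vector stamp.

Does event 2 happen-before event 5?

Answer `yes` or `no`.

Answer: yes

Derivation:
Initial: VV[0]=[0, 0, 0]
Initial: VV[1]=[0, 0, 0]
Initial: VV[2]=[0, 0, 0]
Event 1: SEND 0->2: VV[0][0]++ -> VV[0]=[1, 0, 0], msg_vec=[1, 0, 0]; VV[2]=max(VV[2],msg_vec) then VV[2][2]++ -> VV[2]=[1, 0, 1]
Event 2: LOCAL 1: VV[1][1]++ -> VV[1]=[0, 1, 0]
Event 3: SEND 0->1: VV[0][0]++ -> VV[0]=[2, 0, 0], msg_vec=[2, 0, 0]; VV[1]=max(VV[1],msg_vec) then VV[1][1]++ -> VV[1]=[2, 2, 0]
Event 4: LOCAL 0: VV[0][0]++ -> VV[0]=[3, 0, 0]
Event 5: SEND 1->2: VV[1][1]++ -> VV[1]=[2, 3, 0], msg_vec=[2, 3, 0]; VV[2]=max(VV[2],msg_vec) then VV[2][2]++ -> VV[2]=[2, 3, 2]
Event 6: SEND 2->0: VV[2][2]++ -> VV[2]=[2, 3, 3], msg_vec=[2, 3, 3]; VV[0]=max(VV[0],msg_vec) then VV[0][0]++ -> VV[0]=[4, 3, 3]
Event 7: LOCAL 1: VV[1][1]++ -> VV[1]=[2, 4, 0]
Event 2 stamp: [0, 1, 0]
Event 5 stamp: [2, 3, 0]
[0, 1, 0] <= [2, 3, 0]? True. Equal? False. Happens-before: True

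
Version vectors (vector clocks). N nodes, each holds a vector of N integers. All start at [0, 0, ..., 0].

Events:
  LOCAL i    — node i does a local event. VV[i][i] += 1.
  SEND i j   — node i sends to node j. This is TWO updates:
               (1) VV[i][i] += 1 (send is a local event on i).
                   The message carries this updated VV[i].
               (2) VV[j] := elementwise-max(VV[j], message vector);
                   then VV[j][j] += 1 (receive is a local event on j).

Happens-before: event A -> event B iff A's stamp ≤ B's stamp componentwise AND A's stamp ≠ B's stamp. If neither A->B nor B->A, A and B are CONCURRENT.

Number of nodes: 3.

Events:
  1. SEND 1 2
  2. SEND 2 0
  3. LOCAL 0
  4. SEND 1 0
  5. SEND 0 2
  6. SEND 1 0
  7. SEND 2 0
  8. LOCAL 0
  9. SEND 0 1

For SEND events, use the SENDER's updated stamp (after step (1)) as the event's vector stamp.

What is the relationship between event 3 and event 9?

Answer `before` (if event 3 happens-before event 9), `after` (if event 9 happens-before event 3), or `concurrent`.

Initial: VV[0]=[0, 0, 0]
Initial: VV[1]=[0, 0, 0]
Initial: VV[2]=[0, 0, 0]
Event 1: SEND 1->2: VV[1][1]++ -> VV[1]=[0, 1, 0], msg_vec=[0, 1, 0]; VV[2]=max(VV[2],msg_vec) then VV[2][2]++ -> VV[2]=[0, 1, 1]
Event 2: SEND 2->0: VV[2][2]++ -> VV[2]=[0, 1, 2], msg_vec=[0, 1, 2]; VV[0]=max(VV[0],msg_vec) then VV[0][0]++ -> VV[0]=[1, 1, 2]
Event 3: LOCAL 0: VV[0][0]++ -> VV[0]=[2, 1, 2]
Event 4: SEND 1->0: VV[1][1]++ -> VV[1]=[0, 2, 0], msg_vec=[0, 2, 0]; VV[0]=max(VV[0],msg_vec) then VV[0][0]++ -> VV[0]=[3, 2, 2]
Event 5: SEND 0->2: VV[0][0]++ -> VV[0]=[4, 2, 2], msg_vec=[4, 2, 2]; VV[2]=max(VV[2],msg_vec) then VV[2][2]++ -> VV[2]=[4, 2, 3]
Event 6: SEND 1->0: VV[1][1]++ -> VV[1]=[0, 3, 0], msg_vec=[0, 3, 0]; VV[0]=max(VV[0],msg_vec) then VV[0][0]++ -> VV[0]=[5, 3, 2]
Event 7: SEND 2->0: VV[2][2]++ -> VV[2]=[4, 2, 4], msg_vec=[4, 2, 4]; VV[0]=max(VV[0],msg_vec) then VV[0][0]++ -> VV[0]=[6, 3, 4]
Event 8: LOCAL 0: VV[0][0]++ -> VV[0]=[7, 3, 4]
Event 9: SEND 0->1: VV[0][0]++ -> VV[0]=[8, 3, 4], msg_vec=[8, 3, 4]; VV[1]=max(VV[1],msg_vec) then VV[1][1]++ -> VV[1]=[8, 4, 4]
Event 3 stamp: [2, 1, 2]
Event 9 stamp: [8, 3, 4]
[2, 1, 2] <= [8, 3, 4]? True
[8, 3, 4] <= [2, 1, 2]? False
Relation: before

Answer: before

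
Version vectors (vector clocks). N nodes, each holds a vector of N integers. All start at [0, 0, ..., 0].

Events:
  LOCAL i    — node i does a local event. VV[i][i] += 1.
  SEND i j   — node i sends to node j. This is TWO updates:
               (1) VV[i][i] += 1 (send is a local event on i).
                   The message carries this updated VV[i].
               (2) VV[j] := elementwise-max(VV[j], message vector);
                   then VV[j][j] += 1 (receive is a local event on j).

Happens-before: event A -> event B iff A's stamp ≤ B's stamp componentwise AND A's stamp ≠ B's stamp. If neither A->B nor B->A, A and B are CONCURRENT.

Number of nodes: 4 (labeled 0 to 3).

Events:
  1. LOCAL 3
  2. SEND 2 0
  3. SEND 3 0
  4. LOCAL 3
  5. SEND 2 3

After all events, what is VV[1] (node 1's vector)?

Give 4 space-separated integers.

Initial: VV[0]=[0, 0, 0, 0]
Initial: VV[1]=[0, 0, 0, 0]
Initial: VV[2]=[0, 0, 0, 0]
Initial: VV[3]=[0, 0, 0, 0]
Event 1: LOCAL 3: VV[3][3]++ -> VV[3]=[0, 0, 0, 1]
Event 2: SEND 2->0: VV[2][2]++ -> VV[2]=[0, 0, 1, 0], msg_vec=[0, 0, 1, 0]; VV[0]=max(VV[0],msg_vec) then VV[0][0]++ -> VV[0]=[1, 0, 1, 0]
Event 3: SEND 3->0: VV[3][3]++ -> VV[3]=[0, 0, 0, 2], msg_vec=[0, 0, 0, 2]; VV[0]=max(VV[0],msg_vec) then VV[0][0]++ -> VV[0]=[2, 0, 1, 2]
Event 4: LOCAL 3: VV[3][3]++ -> VV[3]=[0, 0, 0, 3]
Event 5: SEND 2->3: VV[2][2]++ -> VV[2]=[0, 0, 2, 0], msg_vec=[0, 0, 2, 0]; VV[3]=max(VV[3],msg_vec) then VV[3][3]++ -> VV[3]=[0, 0, 2, 4]
Final vectors: VV[0]=[2, 0, 1, 2]; VV[1]=[0, 0, 0, 0]; VV[2]=[0, 0, 2, 0]; VV[3]=[0, 0, 2, 4]

Answer: 0 0 0 0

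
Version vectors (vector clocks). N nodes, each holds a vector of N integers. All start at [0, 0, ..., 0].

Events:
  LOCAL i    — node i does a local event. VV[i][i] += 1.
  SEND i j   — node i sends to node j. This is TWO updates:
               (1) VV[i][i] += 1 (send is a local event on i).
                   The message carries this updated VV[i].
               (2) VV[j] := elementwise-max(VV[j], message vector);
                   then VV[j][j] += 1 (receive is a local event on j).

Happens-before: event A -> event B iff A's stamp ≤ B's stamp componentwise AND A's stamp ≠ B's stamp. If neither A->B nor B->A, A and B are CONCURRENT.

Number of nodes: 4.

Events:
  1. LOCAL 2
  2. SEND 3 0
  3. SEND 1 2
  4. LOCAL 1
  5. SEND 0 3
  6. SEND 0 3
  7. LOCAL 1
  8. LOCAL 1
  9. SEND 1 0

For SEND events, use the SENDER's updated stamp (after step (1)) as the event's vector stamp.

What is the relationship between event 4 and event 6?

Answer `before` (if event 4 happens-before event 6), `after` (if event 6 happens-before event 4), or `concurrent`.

Initial: VV[0]=[0, 0, 0, 0]
Initial: VV[1]=[0, 0, 0, 0]
Initial: VV[2]=[0, 0, 0, 0]
Initial: VV[3]=[0, 0, 0, 0]
Event 1: LOCAL 2: VV[2][2]++ -> VV[2]=[0, 0, 1, 0]
Event 2: SEND 3->0: VV[3][3]++ -> VV[3]=[0, 0, 0, 1], msg_vec=[0, 0, 0, 1]; VV[0]=max(VV[0],msg_vec) then VV[0][0]++ -> VV[0]=[1, 0, 0, 1]
Event 3: SEND 1->2: VV[1][1]++ -> VV[1]=[0, 1, 0, 0], msg_vec=[0, 1, 0, 0]; VV[2]=max(VV[2],msg_vec) then VV[2][2]++ -> VV[2]=[0, 1, 2, 0]
Event 4: LOCAL 1: VV[1][1]++ -> VV[1]=[0, 2, 0, 0]
Event 5: SEND 0->3: VV[0][0]++ -> VV[0]=[2, 0, 0, 1], msg_vec=[2, 0, 0, 1]; VV[3]=max(VV[3],msg_vec) then VV[3][3]++ -> VV[3]=[2, 0, 0, 2]
Event 6: SEND 0->3: VV[0][0]++ -> VV[0]=[3, 0, 0, 1], msg_vec=[3, 0, 0, 1]; VV[3]=max(VV[3],msg_vec) then VV[3][3]++ -> VV[3]=[3, 0, 0, 3]
Event 7: LOCAL 1: VV[1][1]++ -> VV[1]=[0, 3, 0, 0]
Event 8: LOCAL 1: VV[1][1]++ -> VV[1]=[0, 4, 0, 0]
Event 9: SEND 1->0: VV[1][1]++ -> VV[1]=[0, 5, 0, 0], msg_vec=[0, 5, 0, 0]; VV[0]=max(VV[0],msg_vec) then VV[0][0]++ -> VV[0]=[4, 5, 0, 1]
Event 4 stamp: [0, 2, 0, 0]
Event 6 stamp: [3, 0, 0, 1]
[0, 2, 0, 0] <= [3, 0, 0, 1]? False
[3, 0, 0, 1] <= [0, 2, 0, 0]? False
Relation: concurrent

Answer: concurrent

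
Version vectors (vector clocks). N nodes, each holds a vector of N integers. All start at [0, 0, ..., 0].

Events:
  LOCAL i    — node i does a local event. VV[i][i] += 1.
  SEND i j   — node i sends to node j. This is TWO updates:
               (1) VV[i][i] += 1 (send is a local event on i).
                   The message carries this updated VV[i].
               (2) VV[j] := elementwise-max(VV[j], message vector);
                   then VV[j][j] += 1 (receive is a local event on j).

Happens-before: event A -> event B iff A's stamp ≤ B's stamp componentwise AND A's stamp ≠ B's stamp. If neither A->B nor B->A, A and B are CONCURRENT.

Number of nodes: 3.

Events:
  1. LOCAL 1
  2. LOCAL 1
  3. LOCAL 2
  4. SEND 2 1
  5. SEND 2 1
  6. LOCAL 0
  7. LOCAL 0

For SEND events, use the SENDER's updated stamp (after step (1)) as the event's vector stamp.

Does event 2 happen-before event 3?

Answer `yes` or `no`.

Initial: VV[0]=[0, 0, 0]
Initial: VV[1]=[0, 0, 0]
Initial: VV[2]=[0, 0, 0]
Event 1: LOCAL 1: VV[1][1]++ -> VV[1]=[0, 1, 0]
Event 2: LOCAL 1: VV[1][1]++ -> VV[1]=[0, 2, 0]
Event 3: LOCAL 2: VV[2][2]++ -> VV[2]=[0, 0, 1]
Event 4: SEND 2->1: VV[2][2]++ -> VV[2]=[0, 0, 2], msg_vec=[0, 0, 2]; VV[1]=max(VV[1],msg_vec) then VV[1][1]++ -> VV[1]=[0, 3, 2]
Event 5: SEND 2->1: VV[2][2]++ -> VV[2]=[0, 0, 3], msg_vec=[0, 0, 3]; VV[1]=max(VV[1],msg_vec) then VV[1][1]++ -> VV[1]=[0, 4, 3]
Event 6: LOCAL 0: VV[0][0]++ -> VV[0]=[1, 0, 0]
Event 7: LOCAL 0: VV[0][0]++ -> VV[0]=[2, 0, 0]
Event 2 stamp: [0, 2, 0]
Event 3 stamp: [0, 0, 1]
[0, 2, 0] <= [0, 0, 1]? False. Equal? False. Happens-before: False

Answer: no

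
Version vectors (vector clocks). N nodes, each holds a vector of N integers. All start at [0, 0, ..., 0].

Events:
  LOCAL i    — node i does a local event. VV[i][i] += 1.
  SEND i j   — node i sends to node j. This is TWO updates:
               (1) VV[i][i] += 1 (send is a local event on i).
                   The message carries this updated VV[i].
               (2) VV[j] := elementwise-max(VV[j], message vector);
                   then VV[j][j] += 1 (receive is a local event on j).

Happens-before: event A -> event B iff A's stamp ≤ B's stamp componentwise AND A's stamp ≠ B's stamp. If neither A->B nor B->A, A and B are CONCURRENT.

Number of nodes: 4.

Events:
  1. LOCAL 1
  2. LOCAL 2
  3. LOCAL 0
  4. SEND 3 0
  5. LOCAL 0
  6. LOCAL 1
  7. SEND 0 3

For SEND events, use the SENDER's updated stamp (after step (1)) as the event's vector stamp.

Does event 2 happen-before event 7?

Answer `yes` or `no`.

Answer: no

Derivation:
Initial: VV[0]=[0, 0, 0, 0]
Initial: VV[1]=[0, 0, 0, 0]
Initial: VV[2]=[0, 0, 0, 0]
Initial: VV[3]=[0, 0, 0, 0]
Event 1: LOCAL 1: VV[1][1]++ -> VV[1]=[0, 1, 0, 0]
Event 2: LOCAL 2: VV[2][2]++ -> VV[2]=[0, 0, 1, 0]
Event 3: LOCAL 0: VV[0][0]++ -> VV[0]=[1, 0, 0, 0]
Event 4: SEND 3->0: VV[3][3]++ -> VV[3]=[0, 0, 0, 1], msg_vec=[0, 0, 0, 1]; VV[0]=max(VV[0],msg_vec) then VV[0][0]++ -> VV[0]=[2, 0, 0, 1]
Event 5: LOCAL 0: VV[0][0]++ -> VV[0]=[3, 0, 0, 1]
Event 6: LOCAL 1: VV[1][1]++ -> VV[1]=[0, 2, 0, 0]
Event 7: SEND 0->3: VV[0][0]++ -> VV[0]=[4, 0, 0, 1], msg_vec=[4, 0, 0, 1]; VV[3]=max(VV[3],msg_vec) then VV[3][3]++ -> VV[3]=[4, 0, 0, 2]
Event 2 stamp: [0, 0, 1, 0]
Event 7 stamp: [4, 0, 0, 1]
[0, 0, 1, 0] <= [4, 0, 0, 1]? False. Equal? False. Happens-before: False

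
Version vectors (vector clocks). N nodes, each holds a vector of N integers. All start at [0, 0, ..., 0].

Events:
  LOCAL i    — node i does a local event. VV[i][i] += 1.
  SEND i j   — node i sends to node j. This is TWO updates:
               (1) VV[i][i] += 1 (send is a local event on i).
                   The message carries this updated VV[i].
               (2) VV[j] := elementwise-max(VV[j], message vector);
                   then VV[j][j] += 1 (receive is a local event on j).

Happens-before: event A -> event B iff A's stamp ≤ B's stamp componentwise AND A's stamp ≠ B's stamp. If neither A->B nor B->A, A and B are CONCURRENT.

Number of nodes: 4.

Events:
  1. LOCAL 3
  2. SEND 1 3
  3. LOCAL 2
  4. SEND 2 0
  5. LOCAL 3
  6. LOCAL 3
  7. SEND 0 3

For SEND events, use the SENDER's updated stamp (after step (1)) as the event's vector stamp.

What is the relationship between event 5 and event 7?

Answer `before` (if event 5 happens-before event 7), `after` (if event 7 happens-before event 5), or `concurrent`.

Answer: concurrent

Derivation:
Initial: VV[0]=[0, 0, 0, 0]
Initial: VV[1]=[0, 0, 0, 0]
Initial: VV[2]=[0, 0, 0, 0]
Initial: VV[3]=[0, 0, 0, 0]
Event 1: LOCAL 3: VV[3][3]++ -> VV[3]=[0, 0, 0, 1]
Event 2: SEND 1->3: VV[1][1]++ -> VV[1]=[0, 1, 0, 0], msg_vec=[0, 1, 0, 0]; VV[3]=max(VV[3],msg_vec) then VV[3][3]++ -> VV[3]=[0, 1, 0, 2]
Event 3: LOCAL 2: VV[2][2]++ -> VV[2]=[0, 0, 1, 0]
Event 4: SEND 2->0: VV[2][2]++ -> VV[2]=[0, 0, 2, 0], msg_vec=[0, 0, 2, 0]; VV[0]=max(VV[0],msg_vec) then VV[0][0]++ -> VV[0]=[1, 0, 2, 0]
Event 5: LOCAL 3: VV[3][3]++ -> VV[3]=[0, 1, 0, 3]
Event 6: LOCAL 3: VV[3][3]++ -> VV[3]=[0, 1, 0, 4]
Event 7: SEND 0->3: VV[0][0]++ -> VV[0]=[2, 0, 2, 0], msg_vec=[2, 0, 2, 0]; VV[3]=max(VV[3],msg_vec) then VV[3][3]++ -> VV[3]=[2, 1, 2, 5]
Event 5 stamp: [0, 1, 0, 3]
Event 7 stamp: [2, 0, 2, 0]
[0, 1, 0, 3] <= [2, 0, 2, 0]? False
[2, 0, 2, 0] <= [0, 1, 0, 3]? False
Relation: concurrent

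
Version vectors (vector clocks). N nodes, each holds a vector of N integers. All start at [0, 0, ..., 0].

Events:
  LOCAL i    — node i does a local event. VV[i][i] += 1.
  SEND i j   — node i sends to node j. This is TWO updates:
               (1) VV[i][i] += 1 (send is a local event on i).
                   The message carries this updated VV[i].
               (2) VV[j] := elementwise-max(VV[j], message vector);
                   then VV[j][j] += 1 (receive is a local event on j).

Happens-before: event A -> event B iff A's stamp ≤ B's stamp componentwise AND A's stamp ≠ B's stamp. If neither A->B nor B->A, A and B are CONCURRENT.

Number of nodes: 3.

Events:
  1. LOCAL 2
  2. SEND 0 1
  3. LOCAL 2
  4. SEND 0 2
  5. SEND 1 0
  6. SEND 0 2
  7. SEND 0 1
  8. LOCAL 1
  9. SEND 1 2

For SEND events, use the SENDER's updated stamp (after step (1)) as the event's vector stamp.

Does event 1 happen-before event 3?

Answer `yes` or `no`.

Answer: yes

Derivation:
Initial: VV[0]=[0, 0, 0]
Initial: VV[1]=[0, 0, 0]
Initial: VV[2]=[0, 0, 0]
Event 1: LOCAL 2: VV[2][2]++ -> VV[2]=[0, 0, 1]
Event 2: SEND 0->1: VV[0][0]++ -> VV[0]=[1, 0, 0], msg_vec=[1, 0, 0]; VV[1]=max(VV[1],msg_vec) then VV[1][1]++ -> VV[1]=[1, 1, 0]
Event 3: LOCAL 2: VV[2][2]++ -> VV[2]=[0, 0, 2]
Event 4: SEND 0->2: VV[0][0]++ -> VV[0]=[2, 0, 0], msg_vec=[2, 0, 0]; VV[2]=max(VV[2],msg_vec) then VV[2][2]++ -> VV[2]=[2, 0, 3]
Event 5: SEND 1->0: VV[1][1]++ -> VV[1]=[1, 2, 0], msg_vec=[1, 2, 0]; VV[0]=max(VV[0],msg_vec) then VV[0][0]++ -> VV[0]=[3, 2, 0]
Event 6: SEND 0->2: VV[0][0]++ -> VV[0]=[4, 2, 0], msg_vec=[4, 2, 0]; VV[2]=max(VV[2],msg_vec) then VV[2][2]++ -> VV[2]=[4, 2, 4]
Event 7: SEND 0->1: VV[0][0]++ -> VV[0]=[5, 2, 0], msg_vec=[5, 2, 0]; VV[1]=max(VV[1],msg_vec) then VV[1][1]++ -> VV[1]=[5, 3, 0]
Event 8: LOCAL 1: VV[1][1]++ -> VV[1]=[5, 4, 0]
Event 9: SEND 1->2: VV[1][1]++ -> VV[1]=[5, 5, 0], msg_vec=[5, 5, 0]; VV[2]=max(VV[2],msg_vec) then VV[2][2]++ -> VV[2]=[5, 5, 5]
Event 1 stamp: [0, 0, 1]
Event 3 stamp: [0, 0, 2]
[0, 0, 1] <= [0, 0, 2]? True. Equal? False. Happens-before: True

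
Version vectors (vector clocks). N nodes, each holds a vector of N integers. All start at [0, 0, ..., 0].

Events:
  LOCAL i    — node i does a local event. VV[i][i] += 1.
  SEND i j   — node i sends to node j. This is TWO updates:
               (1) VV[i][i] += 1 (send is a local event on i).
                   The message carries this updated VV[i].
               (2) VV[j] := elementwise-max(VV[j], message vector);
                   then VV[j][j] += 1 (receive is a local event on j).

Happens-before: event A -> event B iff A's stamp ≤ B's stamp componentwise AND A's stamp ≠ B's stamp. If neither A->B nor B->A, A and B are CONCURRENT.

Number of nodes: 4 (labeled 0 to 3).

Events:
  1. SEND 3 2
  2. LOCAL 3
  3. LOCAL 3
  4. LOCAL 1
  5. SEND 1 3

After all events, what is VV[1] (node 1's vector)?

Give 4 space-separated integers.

Initial: VV[0]=[0, 0, 0, 0]
Initial: VV[1]=[0, 0, 0, 0]
Initial: VV[2]=[0, 0, 0, 0]
Initial: VV[3]=[0, 0, 0, 0]
Event 1: SEND 3->2: VV[3][3]++ -> VV[3]=[0, 0, 0, 1], msg_vec=[0, 0, 0, 1]; VV[2]=max(VV[2],msg_vec) then VV[2][2]++ -> VV[2]=[0, 0, 1, 1]
Event 2: LOCAL 3: VV[3][3]++ -> VV[3]=[0, 0, 0, 2]
Event 3: LOCAL 3: VV[3][3]++ -> VV[3]=[0, 0, 0, 3]
Event 4: LOCAL 1: VV[1][1]++ -> VV[1]=[0, 1, 0, 0]
Event 5: SEND 1->3: VV[1][1]++ -> VV[1]=[0, 2, 0, 0], msg_vec=[0, 2, 0, 0]; VV[3]=max(VV[3],msg_vec) then VV[3][3]++ -> VV[3]=[0, 2, 0, 4]
Final vectors: VV[0]=[0, 0, 0, 0]; VV[1]=[0, 2, 0, 0]; VV[2]=[0, 0, 1, 1]; VV[3]=[0, 2, 0, 4]

Answer: 0 2 0 0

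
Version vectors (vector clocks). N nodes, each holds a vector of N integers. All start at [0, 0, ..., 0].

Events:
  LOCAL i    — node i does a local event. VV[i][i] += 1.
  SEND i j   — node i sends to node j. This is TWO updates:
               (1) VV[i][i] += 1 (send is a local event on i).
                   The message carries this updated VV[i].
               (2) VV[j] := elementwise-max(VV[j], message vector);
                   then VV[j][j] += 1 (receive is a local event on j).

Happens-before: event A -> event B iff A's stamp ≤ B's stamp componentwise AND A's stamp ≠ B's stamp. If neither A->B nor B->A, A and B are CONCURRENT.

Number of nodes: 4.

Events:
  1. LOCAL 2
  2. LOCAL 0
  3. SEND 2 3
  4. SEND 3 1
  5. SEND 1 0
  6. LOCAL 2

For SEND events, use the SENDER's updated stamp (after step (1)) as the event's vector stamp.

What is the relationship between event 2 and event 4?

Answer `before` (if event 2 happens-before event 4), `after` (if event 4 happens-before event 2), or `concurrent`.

Answer: concurrent

Derivation:
Initial: VV[0]=[0, 0, 0, 0]
Initial: VV[1]=[0, 0, 0, 0]
Initial: VV[2]=[0, 0, 0, 0]
Initial: VV[3]=[0, 0, 0, 0]
Event 1: LOCAL 2: VV[2][2]++ -> VV[2]=[0, 0, 1, 0]
Event 2: LOCAL 0: VV[0][0]++ -> VV[0]=[1, 0, 0, 0]
Event 3: SEND 2->3: VV[2][2]++ -> VV[2]=[0, 0, 2, 0], msg_vec=[0, 0, 2, 0]; VV[3]=max(VV[3],msg_vec) then VV[3][3]++ -> VV[3]=[0, 0, 2, 1]
Event 4: SEND 3->1: VV[3][3]++ -> VV[3]=[0, 0, 2, 2], msg_vec=[0, 0, 2, 2]; VV[1]=max(VV[1],msg_vec) then VV[1][1]++ -> VV[1]=[0, 1, 2, 2]
Event 5: SEND 1->0: VV[1][1]++ -> VV[1]=[0, 2, 2, 2], msg_vec=[0, 2, 2, 2]; VV[0]=max(VV[0],msg_vec) then VV[0][0]++ -> VV[0]=[2, 2, 2, 2]
Event 6: LOCAL 2: VV[2][2]++ -> VV[2]=[0, 0, 3, 0]
Event 2 stamp: [1, 0, 0, 0]
Event 4 stamp: [0, 0, 2, 2]
[1, 0, 0, 0] <= [0, 0, 2, 2]? False
[0, 0, 2, 2] <= [1, 0, 0, 0]? False
Relation: concurrent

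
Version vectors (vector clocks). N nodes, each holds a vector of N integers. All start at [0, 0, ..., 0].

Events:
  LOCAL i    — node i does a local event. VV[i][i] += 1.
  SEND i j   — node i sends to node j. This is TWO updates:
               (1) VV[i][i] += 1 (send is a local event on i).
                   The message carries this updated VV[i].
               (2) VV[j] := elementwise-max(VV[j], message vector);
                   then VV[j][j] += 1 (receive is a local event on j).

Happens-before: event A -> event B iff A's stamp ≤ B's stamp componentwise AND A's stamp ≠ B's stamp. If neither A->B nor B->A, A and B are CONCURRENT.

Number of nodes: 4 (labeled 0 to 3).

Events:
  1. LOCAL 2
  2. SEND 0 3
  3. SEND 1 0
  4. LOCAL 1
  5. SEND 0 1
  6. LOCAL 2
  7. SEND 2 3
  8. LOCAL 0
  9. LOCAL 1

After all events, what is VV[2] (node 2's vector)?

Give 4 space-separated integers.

Initial: VV[0]=[0, 0, 0, 0]
Initial: VV[1]=[0, 0, 0, 0]
Initial: VV[2]=[0, 0, 0, 0]
Initial: VV[3]=[0, 0, 0, 0]
Event 1: LOCAL 2: VV[2][2]++ -> VV[2]=[0, 0, 1, 0]
Event 2: SEND 0->3: VV[0][0]++ -> VV[0]=[1, 0, 0, 0], msg_vec=[1, 0, 0, 0]; VV[3]=max(VV[3],msg_vec) then VV[3][3]++ -> VV[3]=[1, 0, 0, 1]
Event 3: SEND 1->0: VV[1][1]++ -> VV[1]=[0, 1, 0, 0], msg_vec=[0, 1, 0, 0]; VV[0]=max(VV[0],msg_vec) then VV[0][0]++ -> VV[0]=[2, 1, 0, 0]
Event 4: LOCAL 1: VV[1][1]++ -> VV[1]=[0, 2, 0, 0]
Event 5: SEND 0->1: VV[0][0]++ -> VV[0]=[3, 1, 0, 0], msg_vec=[3, 1, 0, 0]; VV[1]=max(VV[1],msg_vec) then VV[1][1]++ -> VV[1]=[3, 3, 0, 0]
Event 6: LOCAL 2: VV[2][2]++ -> VV[2]=[0, 0, 2, 0]
Event 7: SEND 2->3: VV[2][2]++ -> VV[2]=[0, 0, 3, 0], msg_vec=[0, 0, 3, 0]; VV[3]=max(VV[3],msg_vec) then VV[3][3]++ -> VV[3]=[1, 0, 3, 2]
Event 8: LOCAL 0: VV[0][0]++ -> VV[0]=[4, 1, 0, 0]
Event 9: LOCAL 1: VV[1][1]++ -> VV[1]=[3, 4, 0, 0]
Final vectors: VV[0]=[4, 1, 0, 0]; VV[1]=[3, 4, 0, 0]; VV[2]=[0, 0, 3, 0]; VV[3]=[1, 0, 3, 2]

Answer: 0 0 3 0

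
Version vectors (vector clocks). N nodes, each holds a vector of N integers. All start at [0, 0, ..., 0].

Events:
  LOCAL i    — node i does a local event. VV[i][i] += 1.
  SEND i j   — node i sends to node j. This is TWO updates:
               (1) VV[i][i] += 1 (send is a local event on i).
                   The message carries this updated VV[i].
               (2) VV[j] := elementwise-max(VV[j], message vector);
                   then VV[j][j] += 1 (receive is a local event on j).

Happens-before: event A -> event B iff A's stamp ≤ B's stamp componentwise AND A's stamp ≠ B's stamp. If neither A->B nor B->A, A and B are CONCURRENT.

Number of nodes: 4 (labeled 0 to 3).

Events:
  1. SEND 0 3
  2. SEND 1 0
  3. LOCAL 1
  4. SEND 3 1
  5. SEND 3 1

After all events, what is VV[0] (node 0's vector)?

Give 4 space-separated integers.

Initial: VV[0]=[0, 0, 0, 0]
Initial: VV[1]=[0, 0, 0, 0]
Initial: VV[2]=[0, 0, 0, 0]
Initial: VV[3]=[0, 0, 0, 0]
Event 1: SEND 0->3: VV[0][0]++ -> VV[0]=[1, 0, 0, 0], msg_vec=[1, 0, 0, 0]; VV[3]=max(VV[3],msg_vec) then VV[3][3]++ -> VV[3]=[1, 0, 0, 1]
Event 2: SEND 1->0: VV[1][1]++ -> VV[1]=[0, 1, 0, 0], msg_vec=[0, 1, 0, 0]; VV[0]=max(VV[0],msg_vec) then VV[0][0]++ -> VV[0]=[2, 1, 0, 0]
Event 3: LOCAL 1: VV[1][1]++ -> VV[1]=[0, 2, 0, 0]
Event 4: SEND 3->1: VV[3][3]++ -> VV[3]=[1, 0, 0, 2], msg_vec=[1, 0, 0, 2]; VV[1]=max(VV[1],msg_vec) then VV[1][1]++ -> VV[1]=[1, 3, 0, 2]
Event 5: SEND 3->1: VV[3][3]++ -> VV[3]=[1, 0, 0, 3], msg_vec=[1, 0, 0, 3]; VV[1]=max(VV[1],msg_vec) then VV[1][1]++ -> VV[1]=[1, 4, 0, 3]
Final vectors: VV[0]=[2, 1, 0, 0]; VV[1]=[1, 4, 0, 3]; VV[2]=[0, 0, 0, 0]; VV[3]=[1, 0, 0, 3]

Answer: 2 1 0 0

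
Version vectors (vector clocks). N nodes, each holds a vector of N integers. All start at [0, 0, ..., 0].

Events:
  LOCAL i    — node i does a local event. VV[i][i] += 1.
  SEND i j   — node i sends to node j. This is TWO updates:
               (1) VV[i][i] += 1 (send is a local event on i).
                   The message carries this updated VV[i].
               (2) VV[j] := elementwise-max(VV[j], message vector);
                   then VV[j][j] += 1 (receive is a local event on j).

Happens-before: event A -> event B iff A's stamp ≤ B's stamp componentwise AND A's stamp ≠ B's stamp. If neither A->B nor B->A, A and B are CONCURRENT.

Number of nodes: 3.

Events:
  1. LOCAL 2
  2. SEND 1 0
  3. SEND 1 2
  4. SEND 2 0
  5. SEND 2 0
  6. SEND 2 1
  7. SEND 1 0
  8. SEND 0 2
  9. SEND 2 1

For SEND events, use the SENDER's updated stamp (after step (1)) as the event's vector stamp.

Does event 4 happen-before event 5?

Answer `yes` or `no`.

Answer: yes

Derivation:
Initial: VV[0]=[0, 0, 0]
Initial: VV[1]=[0, 0, 0]
Initial: VV[2]=[0, 0, 0]
Event 1: LOCAL 2: VV[2][2]++ -> VV[2]=[0, 0, 1]
Event 2: SEND 1->0: VV[1][1]++ -> VV[1]=[0, 1, 0], msg_vec=[0, 1, 0]; VV[0]=max(VV[0],msg_vec) then VV[0][0]++ -> VV[0]=[1, 1, 0]
Event 3: SEND 1->2: VV[1][1]++ -> VV[1]=[0, 2, 0], msg_vec=[0, 2, 0]; VV[2]=max(VV[2],msg_vec) then VV[2][2]++ -> VV[2]=[0, 2, 2]
Event 4: SEND 2->0: VV[2][2]++ -> VV[2]=[0, 2, 3], msg_vec=[0, 2, 3]; VV[0]=max(VV[0],msg_vec) then VV[0][0]++ -> VV[0]=[2, 2, 3]
Event 5: SEND 2->0: VV[2][2]++ -> VV[2]=[0, 2, 4], msg_vec=[0, 2, 4]; VV[0]=max(VV[0],msg_vec) then VV[0][0]++ -> VV[0]=[3, 2, 4]
Event 6: SEND 2->1: VV[2][2]++ -> VV[2]=[0, 2, 5], msg_vec=[0, 2, 5]; VV[1]=max(VV[1],msg_vec) then VV[1][1]++ -> VV[1]=[0, 3, 5]
Event 7: SEND 1->0: VV[1][1]++ -> VV[1]=[0, 4, 5], msg_vec=[0, 4, 5]; VV[0]=max(VV[0],msg_vec) then VV[0][0]++ -> VV[0]=[4, 4, 5]
Event 8: SEND 0->2: VV[0][0]++ -> VV[0]=[5, 4, 5], msg_vec=[5, 4, 5]; VV[2]=max(VV[2],msg_vec) then VV[2][2]++ -> VV[2]=[5, 4, 6]
Event 9: SEND 2->1: VV[2][2]++ -> VV[2]=[5, 4, 7], msg_vec=[5, 4, 7]; VV[1]=max(VV[1],msg_vec) then VV[1][1]++ -> VV[1]=[5, 5, 7]
Event 4 stamp: [0, 2, 3]
Event 5 stamp: [0, 2, 4]
[0, 2, 3] <= [0, 2, 4]? True. Equal? False. Happens-before: True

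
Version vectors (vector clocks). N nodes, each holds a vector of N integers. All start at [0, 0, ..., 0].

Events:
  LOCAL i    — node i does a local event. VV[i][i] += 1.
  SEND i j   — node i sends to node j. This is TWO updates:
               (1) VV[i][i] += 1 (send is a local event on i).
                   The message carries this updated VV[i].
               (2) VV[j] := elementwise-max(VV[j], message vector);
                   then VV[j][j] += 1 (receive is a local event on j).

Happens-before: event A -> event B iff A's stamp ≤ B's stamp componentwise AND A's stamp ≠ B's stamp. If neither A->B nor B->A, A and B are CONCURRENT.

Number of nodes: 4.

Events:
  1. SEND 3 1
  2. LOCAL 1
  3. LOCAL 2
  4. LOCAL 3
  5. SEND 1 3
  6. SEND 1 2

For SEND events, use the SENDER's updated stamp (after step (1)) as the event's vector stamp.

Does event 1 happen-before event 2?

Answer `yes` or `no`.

Answer: yes

Derivation:
Initial: VV[0]=[0, 0, 0, 0]
Initial: VV[1]=[0, 0, 0, 0]
Initial: VV[2]=[0, 0, 0, 0]
Initial: VV[3]=[0, 0, 0, 0]
Event 1: SEND 3->1: VV[3][3]++ -> VV[3]=[0, 0, 0, 1], msg_vec=[0, 0, 0, 1]; VV[1]=max(VV[1],msg_vec) then VV[1][1]++ -> VV[1]=[0, 1, 0, 1]
Event 2: LOCAL 1: VV[1][1]++ -> VV[1]=[0, 2, 0, 1]
Event 3: LOCAL 2: VV[2][2]++ -> VV[2]=[0, 0, 1, 0]
Event 4: LOCAL 3: VV[3][3]++ -> VV[3]=[0, 0, 0, 2]
Event 5: SEND 1->3: VV[1][1]++ -> VV[1]=[0, 3, 0, 1], msg_vec=[0, 3, 0, 1]; VV[3]=max(VV[3],msg_vec) then VV[3][3]++ -> VV[3]=[0, 3, 0, 3]
Event 6: SEND 1->2: VV[1][1]++ -> VV[1]=[0, 4, 0, 1], msg_vec=[0, 4, 0, 1]; VV[2]=max(VV[2],msg_vec) then VV[2][2]++ -> VV[2]=[0, 4, 2, 1]
Event 1 stamp: [0, 0, 0, 1]
Event 2 stamp: [0, 2, 0, 1]
[0, 0, 0, 1] <= [0, 2, 0, 1]? True. Equal? False. Happens-before: True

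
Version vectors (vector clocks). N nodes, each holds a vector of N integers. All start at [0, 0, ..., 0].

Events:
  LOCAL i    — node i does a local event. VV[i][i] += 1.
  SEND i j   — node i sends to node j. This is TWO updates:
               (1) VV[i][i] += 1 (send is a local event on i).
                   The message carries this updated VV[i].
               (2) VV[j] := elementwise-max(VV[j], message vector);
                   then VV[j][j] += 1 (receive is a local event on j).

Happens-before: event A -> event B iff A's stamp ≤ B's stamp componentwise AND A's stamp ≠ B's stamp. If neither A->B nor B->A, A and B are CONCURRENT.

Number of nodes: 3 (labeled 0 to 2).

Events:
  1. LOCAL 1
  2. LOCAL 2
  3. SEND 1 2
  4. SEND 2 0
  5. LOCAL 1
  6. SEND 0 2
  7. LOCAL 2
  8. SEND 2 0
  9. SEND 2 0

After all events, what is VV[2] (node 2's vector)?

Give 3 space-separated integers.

Answer: 2 2 7

Derivation:
Initial: VV[0]=[0, 0, 0]
Initial: VV[1]=[0, 0, 0]
Initial: VV[2]=[0, 0, 0]
Event 1: LOCAL 1: VV[1][1]++ -> VV[1]=[0, 1, 0]
Event 2: LOCAL 2: VV[2][2]++ -> VV[2]=[0, 0, 1]
Event 3: SEND 1->2: VV[1][1]++ -> VV[1]=[0, 2, 0], msg_vec=[0, 2, 0]; VV[2]=max(VV[2],msg_vec) then VV[2][2]++ -> VV[2]=[0, 2, 2]
Event 4: SEND 2->0: VV[2][2]++ -> VV[2]=[0, 2, 3], msg_vec=[0, 2, 3]; VV[0]=max(VV[0],msg_vec) then VV[0][0]++ -> VV[0]=[1, 2, 3]
Event 5: LOCAL 1: VV[1][1]++ -> VV[1]=[0, 3, 0]
Event 6: SEND 0->2: VV[0][0]++ -> VV[0]=[2, 2, 3], msg_vec=[2, 2, 3]; VV[2]=max(VV[2],msg_vec) then VV[2][2]++ -> VV[2]=[2, 2, 4]
Event 7: LOCAL 2: VV[2][2]++ -> VV[2]=[2, 2, 5]
Event 8: SEND 2->0: VV[2][2]++ -> VV[2]=[2, 2, 6], msg_vec=[2, 2, 6]; VV[0]=max(VV[0],msg_vec) then VV[0][0]++ -> VV[0]=[3, 2, 6]
Event 9: SEND 2->0: VV[2][2]++ -> VV[2]=[2, 2, 7], msg_vec=[2, 2, 7]; VV[0]=max(VV[0],msg_vec) then VV[0][0]++ -> VV[0]=[4, 2, 7]
Final vectors: VV[0]=[4, 2, 7]; VV[1]=[0, 3, 0]; VV[2]=[2, 2, 7]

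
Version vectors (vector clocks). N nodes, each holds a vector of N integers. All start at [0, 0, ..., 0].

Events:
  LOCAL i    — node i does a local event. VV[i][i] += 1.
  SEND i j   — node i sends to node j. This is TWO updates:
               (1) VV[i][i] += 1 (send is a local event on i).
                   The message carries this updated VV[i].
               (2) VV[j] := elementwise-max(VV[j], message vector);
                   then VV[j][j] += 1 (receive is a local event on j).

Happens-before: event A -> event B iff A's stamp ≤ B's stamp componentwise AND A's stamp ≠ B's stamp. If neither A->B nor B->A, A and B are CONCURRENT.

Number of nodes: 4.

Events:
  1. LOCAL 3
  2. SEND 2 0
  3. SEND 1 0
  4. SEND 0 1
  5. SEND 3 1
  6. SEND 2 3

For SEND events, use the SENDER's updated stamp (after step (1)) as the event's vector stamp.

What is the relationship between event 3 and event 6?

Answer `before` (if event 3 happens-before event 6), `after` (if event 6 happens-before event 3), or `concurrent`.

Initial: VV[0]=[0, 0, 0, 0]
Initial: VV[1]=[0, 0, 0, 0]
Initial: VV[2]=[0, 0, 0, 0]
Initial: VV[3]=[0, 0, 0, 0]
Event 1: LOCAL 3: VV[3][3]++ -> VV[3]=[0, 0, 0, 1]
Event 2: SEND 2->0: VV[2][2]++ -> VV[2]=[0, 0, 1, 0], msg_vec=[0, 0, 1, 0]; VV[0]=max(VV[0],msg_vec) then VV[0][0]++ -> VV[0]=[1, 0, 1, 0]
Event 3: SEND 1->0: VV[1][1]++ -> VV[1]=[0, 1, 0, 0], msg_vec=[0, 1, 0, 0]; VV[0]=max(VV[0],msg_vec) then VV[0][0]++ -> VV[0]=[2, 1, 1, 0]
Event 4: SEND 0->1: VV[0][0]++ -> VV[0]=[3, 1, 1, 0], msg_vec=[3, 1, 1, 0]; VV[1]=max(VV[1],msg_vec) then VV[1][1]++ -> VV[1]=[3, 2, 1, 0]
Event 5: SEND 3->1: VV[3][3]++ -> VV[3]=[0, 0, 0, 2], msg_vec=[0, 0, 0, 2]; VV[1]=max(VV[1],msg_vec) then VV[1][1]++ -> VV[1]=[3, 3, 1, 2]
Event 6: SEND 2->3: VV[2][2]++ -> VV[2]=[0, 0, 2, 0], msg_vec=[0, 0, 2, 0]; VV[3]=max(VV[3],msg_vec) then VV[3][3]++ -> VV[3]=[0, 0, 2, 3]
Event 3 stamp: [0, 1, 0, 0]
Event 6 stamp: [0, 0, 2, 0]
[0, 1, 0, 0] <= [0, 0, 2, 0]? False
[0, 0, 2, 0] <= [0, 1, 0, 0]? False
Relation: concurrent

Answer: concurrent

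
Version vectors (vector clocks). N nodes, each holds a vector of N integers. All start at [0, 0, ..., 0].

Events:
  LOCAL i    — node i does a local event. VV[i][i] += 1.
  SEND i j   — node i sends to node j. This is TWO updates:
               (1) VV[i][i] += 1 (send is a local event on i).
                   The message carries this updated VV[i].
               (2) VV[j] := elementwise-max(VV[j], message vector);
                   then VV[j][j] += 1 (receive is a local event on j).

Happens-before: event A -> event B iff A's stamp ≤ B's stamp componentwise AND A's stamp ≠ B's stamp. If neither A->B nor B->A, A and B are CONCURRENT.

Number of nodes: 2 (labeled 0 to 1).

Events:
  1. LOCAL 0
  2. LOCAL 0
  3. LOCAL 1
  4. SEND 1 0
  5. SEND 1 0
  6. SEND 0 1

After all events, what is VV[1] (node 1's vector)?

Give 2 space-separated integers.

Answer: 5 4

Derivation:
Initial: VV[0]=[0, 0]
Initial: VV[1]=[0, 0]
Event 1: LOCAL 0: VV[0][0]++ -> VV[0]=[1, 0]
Event 2: LOCAL 0: VV[0][0]++ -> VV[0]=[2, 0]
Event 3: LOCAL 1: VV[1][1]++ -> VV[1]=[0, 1]
Event 4: SEND 1->0: VV[1][1]++ -> VV[1]=[0, 2], msg_vec=[0, 2]; VV[0]=max(VV[0],msg_vec) then VV[0][0]++ -> VV[0]=[3, 2]
Event 5: SEND 1->0: VV[1][1]++ -> VV[1]=[0, 3], msg_vec=[0, 3]; VV[0]=max(VV[0],msg_vec) then VV[0][0]++ -> VV[0]=[4, 3]
Event 6: SEND 0->1: VV[0][0]++ -> VV[0]=[5, 3], msg_vec=[5, 3]; VV[1]=max(VV[1],msg_vec) then VV[1][1]++ -> VV[1]=[5, 4]
Final vectors: VV[0]=[5, 3]; VV[1]=[5, 4]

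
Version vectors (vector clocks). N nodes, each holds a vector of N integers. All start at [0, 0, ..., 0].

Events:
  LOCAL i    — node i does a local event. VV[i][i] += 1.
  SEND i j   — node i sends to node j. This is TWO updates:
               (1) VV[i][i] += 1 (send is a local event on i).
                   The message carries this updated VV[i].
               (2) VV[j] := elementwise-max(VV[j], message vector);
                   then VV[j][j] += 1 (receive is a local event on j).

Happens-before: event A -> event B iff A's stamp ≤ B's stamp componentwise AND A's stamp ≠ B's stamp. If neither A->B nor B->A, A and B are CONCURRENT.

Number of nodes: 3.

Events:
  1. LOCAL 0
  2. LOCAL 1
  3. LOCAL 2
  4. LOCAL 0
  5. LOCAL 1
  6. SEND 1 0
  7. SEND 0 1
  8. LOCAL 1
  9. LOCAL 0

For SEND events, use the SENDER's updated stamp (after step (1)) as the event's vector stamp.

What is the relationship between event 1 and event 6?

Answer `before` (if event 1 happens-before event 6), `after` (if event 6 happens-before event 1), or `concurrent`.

Answer: concurrent

Derivation:
Initial: VV[0]=[0, 0, 0]
Initial: VV[1]=[0, 0, 0]
Initial: VV[2]=[0, 0, 0]
Event 1: LOCAL 0: VV[0][0]++ -> VV[0]=[1, 0, 0]
Event 2: LOCAL 1: VV[1][1]++ -> VV[1]=[0, 1, 0]
Event 3: LOCAL 2: VV[2][2]++ -> VV[2]=[0, 0, 1]
Event 4: LOCAL 0: VV[0][0]++ -> VV[0]=[2, 0, 0]
Event 5: LOCAL 1: VV[1][1]++ -> VV[1]=[0, 2, 0]
Event 6: SEND 1->0: VV[1][1]++ -> VV[1]=[0, 3, 0], msg_vec=[0, 3, 0]; VV[0]=max(VV[0],msg_vec) then VV[0][0]++ -> VV[0]=[3, 3, 0]
Event 7: SEND 0->1: VV[0][0]++ -> VV[0]=[4, 3, 0], msg_vec=[4, 3, 0]; VV[1]=max(VV[1],msg_vec) then VV[1][1]++ -> VV[1]=[4, 4, 0]
Event 8: LOCAL 1: VV[1][1]++ -> VV[1]=[4, 5, 0]
Event 9: LOCAL 0: VV[0][0]++ -> VV[0]=[5, 3, 0]
Event 1 stamp: [1, 0, 0]
Event 6 stamp: [0, 3, 0]
[1, 0, 0] <= [0, 3, 0]? False
[0, 3, 0] <= [1, 0, 0]? False
Relation: concurrent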